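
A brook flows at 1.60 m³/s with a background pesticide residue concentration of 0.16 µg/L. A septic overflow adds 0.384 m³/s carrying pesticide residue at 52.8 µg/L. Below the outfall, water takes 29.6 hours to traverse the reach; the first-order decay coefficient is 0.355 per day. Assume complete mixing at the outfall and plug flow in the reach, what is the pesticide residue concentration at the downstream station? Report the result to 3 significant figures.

Mixed concentration C = ΣQC/ΣQ = (1.600·0.1600 + 0.3840·52.80) / 1.984 = 20.53/1.984 = 10.35 µg/L.
After decay, C = 10.35 × e^(−kt) = 10.35 × 0.6454 = 6.679 µg/L.

6.68 µg/L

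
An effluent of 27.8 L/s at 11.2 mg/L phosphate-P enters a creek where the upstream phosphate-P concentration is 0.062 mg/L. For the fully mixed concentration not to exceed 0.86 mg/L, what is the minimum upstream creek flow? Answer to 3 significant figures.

360 L/s

Set C_mix = 0.86: (Q·0.06200 + 27.80·11.20) / (Q + 27.80) = 0.86
→ Q = 27.80·(11.20 − 0.86)/(0.86 − 0.06200) = 360.2 L/s.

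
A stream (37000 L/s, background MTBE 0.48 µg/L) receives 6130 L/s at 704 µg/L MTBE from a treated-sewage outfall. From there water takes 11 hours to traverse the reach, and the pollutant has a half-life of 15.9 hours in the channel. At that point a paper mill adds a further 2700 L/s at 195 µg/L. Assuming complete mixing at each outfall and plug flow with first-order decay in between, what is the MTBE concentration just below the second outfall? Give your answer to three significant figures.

70.0 µg/L

Mixed concentration C = ΣQC/ΣQ = (37000·0.4800 + 6130·704.0) / 43130 = 4333000/43130 = 100.5 µg/L; combined flow 43130 L/s.
Half-life 15.9 h → k = ln 2 / 15.9 = 0.04359 h⁻¹ = 1.046 d⁻¹.
After decay, C = 100.5 × e^(−kt) = 100.5 × 0.6191 = 62.20 µg/L.
At the second outfall, C = (43130·62.20 + 2700·195.0) / (43130 + 2700) = 70.02 µg/L.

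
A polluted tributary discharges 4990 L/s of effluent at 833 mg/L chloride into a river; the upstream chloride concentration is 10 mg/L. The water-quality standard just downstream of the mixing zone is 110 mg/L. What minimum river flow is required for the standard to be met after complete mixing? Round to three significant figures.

Set C_mix = 110: (Q·10.00 + 4990·833.0) / (Q + 4990) = 110
→ Q = 4990·(833.0 − 110)/(110 − 10.00) = 36080 L/s.

36100 L/s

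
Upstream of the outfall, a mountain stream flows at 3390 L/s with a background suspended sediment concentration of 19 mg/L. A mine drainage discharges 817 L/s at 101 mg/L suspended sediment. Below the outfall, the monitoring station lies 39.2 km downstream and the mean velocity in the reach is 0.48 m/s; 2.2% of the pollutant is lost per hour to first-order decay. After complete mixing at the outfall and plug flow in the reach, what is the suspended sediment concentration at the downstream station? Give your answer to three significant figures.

Conservation of mass: C = (3390·19.00 + 817.0·101.0) / 4207 = 146900/4207 = 34.92 mg/L.
Travel time t = 39.2·1000 / 0.48 = 81670 s = 22.69 h.
2.2%/h lost → k = −ln(1 − 0.022) = 0.02225 h⁻¹.
Applying C = C₀e^(−kt): 34.92 × 0.6037 = 21.08 mg/L.

21.1 mg/L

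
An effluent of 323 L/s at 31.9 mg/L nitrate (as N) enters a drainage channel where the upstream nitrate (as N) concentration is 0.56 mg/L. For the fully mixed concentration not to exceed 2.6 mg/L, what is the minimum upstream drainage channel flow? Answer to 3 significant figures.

Set C_mix = 2.6: (Q·0.5600 + 323.0·31.90) / (Q + 323.0) = 2.6
→ Q = 323.0·(31.90 − 2.6)/(2.6 − 0.5600) = 4639 L/s.

4640 L/s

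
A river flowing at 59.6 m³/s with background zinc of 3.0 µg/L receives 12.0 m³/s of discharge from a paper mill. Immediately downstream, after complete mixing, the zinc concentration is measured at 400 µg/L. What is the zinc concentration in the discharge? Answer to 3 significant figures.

2370 µg/L

Mass balance: 59.60·3.000 + 12.00·Cₑ = 71.60·400.0
→ Cₑ = (71.60·400.0 − 59.60·3.000) / 12.00 = 2372 µg/L.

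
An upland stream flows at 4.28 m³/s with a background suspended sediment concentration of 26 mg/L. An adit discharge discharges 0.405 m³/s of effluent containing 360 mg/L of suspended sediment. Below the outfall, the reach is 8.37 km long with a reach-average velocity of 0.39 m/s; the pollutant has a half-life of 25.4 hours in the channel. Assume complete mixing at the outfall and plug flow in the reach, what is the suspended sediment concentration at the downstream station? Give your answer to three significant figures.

46.6 mg/L

Flow-weighted average: C = (4.280·26.00 + 0.4050·360.0) / 4.685 = 257.1/4.685 = 54.87 mg/L.
Travel time t = 8.37·1000 / 0.39 = 21460 s = 5.962 h.
Half-life 25.4 h → k = ln 2 / 25.4 = 0.02729 h⁻¹ = 0.6549 d⁻¹.
After decay, C = 54.87 × e^(−kt) = 54.87 × 0.8499 = 46.63 mg/L.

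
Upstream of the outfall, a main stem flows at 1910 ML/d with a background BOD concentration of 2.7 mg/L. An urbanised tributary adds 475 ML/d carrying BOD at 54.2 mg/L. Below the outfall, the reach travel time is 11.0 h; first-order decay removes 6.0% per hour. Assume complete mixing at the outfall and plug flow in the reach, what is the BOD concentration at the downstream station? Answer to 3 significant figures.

Flow-weighted average: C = (1910·2.700 + 475.0·54.20) / 2385 = 30900/2385 = 12.96 mg/L.
6.0%/h lost → k = −ln(1 − 0.06) = 0.06188 h⁻¹.
Decay over the reach: 12.96·exp(−kt) = 12.96·0.5063 = 6.560 mg/L.

6.56 mg/L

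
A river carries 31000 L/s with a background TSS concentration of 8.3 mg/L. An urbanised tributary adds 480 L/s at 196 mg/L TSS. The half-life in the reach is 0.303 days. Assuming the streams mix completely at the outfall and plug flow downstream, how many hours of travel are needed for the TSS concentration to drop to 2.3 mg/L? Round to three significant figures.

Conservation of mass: C = (31000·8.300 + 480.0·196.0) / 31480 = 351400/31480 = 11.16 mg/L.
Half-life 0.303 d → k = ln 2 / 0.303 = 2.288 d⁻¹.
11.16·exp(−k·t) = 2.3 → t = ln(11.16/2.3)/k = 59660 s = 16.57 h.

16.6 h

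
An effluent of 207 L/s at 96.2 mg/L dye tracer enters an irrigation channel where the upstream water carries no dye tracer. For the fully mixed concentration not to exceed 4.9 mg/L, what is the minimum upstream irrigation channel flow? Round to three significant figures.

3860 L/s

Set C_mix = 4.9: (Q·0 + 207.0·96.20) / (Q + 207.0) = 4.9
→ Q = 207.0·(96.20 − 4.9)/(4.9 − 0) = 3857 L/s.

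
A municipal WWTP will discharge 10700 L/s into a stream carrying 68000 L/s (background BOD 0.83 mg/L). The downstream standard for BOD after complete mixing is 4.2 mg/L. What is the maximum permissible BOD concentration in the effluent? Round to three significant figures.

At the limit, (Qr·Cr + Qe·Cₑ)/(Qr + Qe) = 4.2:
Cₑ = (78700·4.2 − 68000·0.8300) / 10700 = 25.62 mg/L.

25.6 mg/L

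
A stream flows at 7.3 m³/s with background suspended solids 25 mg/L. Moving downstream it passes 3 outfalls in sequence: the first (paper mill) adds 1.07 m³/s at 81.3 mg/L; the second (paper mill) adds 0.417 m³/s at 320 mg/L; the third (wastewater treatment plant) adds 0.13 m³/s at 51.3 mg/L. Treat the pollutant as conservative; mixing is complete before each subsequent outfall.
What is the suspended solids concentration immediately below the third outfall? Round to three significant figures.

After outfall 1: Q = 7.300 + 1.070 = 8.370 m³/s; C = (7.300·25.00 + 1.070·81.30)/8.370 = 32.20 mg/L.
After outfall 2: Q = 8.370 + 0.4170 = 8.787 m³/s; C = (8.370·32.20 + 0.4170·320.0)/8.787 = 45.86 mg/L.
After outfall 3: Q = 8.787 + 0.1300 = 8.917 m³/s; C = (8.787·45.86 + 0.1300·51.30)/8.917 = 45.93 mg/L.

45.9 mg/L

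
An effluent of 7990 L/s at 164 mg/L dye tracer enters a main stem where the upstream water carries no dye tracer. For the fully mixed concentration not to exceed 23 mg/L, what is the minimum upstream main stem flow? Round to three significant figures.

49000 L/s

Set C_mix = 23: (Q·0 + 7990·164.0) / (Q + 7990) = 23
→ Q = 7990·(164.0 − 23)/(23 − 0) = 48980 L/s.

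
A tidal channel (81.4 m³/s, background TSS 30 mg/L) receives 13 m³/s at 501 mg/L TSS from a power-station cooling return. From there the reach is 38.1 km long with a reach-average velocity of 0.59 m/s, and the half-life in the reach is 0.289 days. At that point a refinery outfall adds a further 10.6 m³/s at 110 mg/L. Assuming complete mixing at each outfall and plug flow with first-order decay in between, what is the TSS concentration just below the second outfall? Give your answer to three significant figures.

Flow-weighted average: C = (81.40·30.00 + 13.00·501.0) / 94.40 = 8955/94.40 = 94.86 mg/L; combined flow 94.40 m³/s.
Travel time t = 38.1·1000 / 0.59 = 64580 s = 17.94 h.
Half-life 0.289 d → k = ln 2 / 0.289 = 2.398 d⁻¹.
Decay over the reach: 94.86·exp(−kt) = 94.86·0.1665 = 15.80 mg/L.
At the second outfall, C = (94.40·15.80 + 10.60·110.0) / (94.40 + 10.60) = 25.31 mg/L.

25.3 mg/L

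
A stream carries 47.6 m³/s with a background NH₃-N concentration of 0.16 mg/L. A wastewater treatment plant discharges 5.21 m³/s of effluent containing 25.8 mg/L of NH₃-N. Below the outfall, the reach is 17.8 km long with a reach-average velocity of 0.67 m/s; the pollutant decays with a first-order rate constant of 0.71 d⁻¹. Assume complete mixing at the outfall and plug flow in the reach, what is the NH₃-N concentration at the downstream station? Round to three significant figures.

2.16 mg/L

Conservation of mass: C = (47.60·0.1600 + 5.210·25.80) / 52.81 = 142.0/52.81 = 2.690 mg/L.
Travel time t = 17.8·1000 / 0.67 = 26570 s = 7.380 h.
Decay over the reach: 2.690·exp(−kt) = 2.690·0.8039 = 2.162 mg/L.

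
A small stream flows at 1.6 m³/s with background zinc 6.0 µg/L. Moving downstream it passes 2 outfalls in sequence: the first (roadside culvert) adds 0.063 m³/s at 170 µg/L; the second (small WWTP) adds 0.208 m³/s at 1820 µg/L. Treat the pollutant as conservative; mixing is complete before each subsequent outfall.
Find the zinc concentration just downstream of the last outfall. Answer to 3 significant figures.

213 µg/L

After outfall 1: Q = 1.600 + 0.06300 = 1.663 m³/s; C = (1.600·6.000 + 0.06300·170.0)/1.663 = 12.21 µg/L.
After outfall 2: Q = 1.663 + 0.2080 = 1.871 m³/s; C = (1.663·12.21 + 0.2080·1820)/1.871 = 213.2 µg/L.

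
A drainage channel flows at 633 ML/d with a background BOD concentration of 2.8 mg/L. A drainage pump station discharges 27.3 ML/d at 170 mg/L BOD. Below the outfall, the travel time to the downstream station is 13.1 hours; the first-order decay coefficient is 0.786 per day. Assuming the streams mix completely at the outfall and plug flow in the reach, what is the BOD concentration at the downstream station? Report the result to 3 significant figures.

6.32 mg/L

Mass balance: C = (633.0·2.800 + 27.30·170.0) / 660.3 = 6413/660.3 = 9.713 mg/L.
First-order decay: C = 9.713·exp(−k·t) = 9.713·0.6511 = 6.324 mg/L.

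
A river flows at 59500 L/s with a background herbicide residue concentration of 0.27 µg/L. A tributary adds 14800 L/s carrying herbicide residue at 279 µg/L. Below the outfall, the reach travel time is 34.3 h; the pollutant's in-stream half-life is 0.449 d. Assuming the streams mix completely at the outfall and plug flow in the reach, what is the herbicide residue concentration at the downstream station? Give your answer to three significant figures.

6.14 µg/L

After mixing, C = (59500·0.2700 + 14800·279.0) / 74300 = 4145000/74300 = 55.79 µg/L.
Half-life 0.449 d → k = ln 2 / 0.449 = 1.544 d⁻¹.
Applying C = C₀e^(−kt): 55.79 × 0.1101 = 6.143 µg/L.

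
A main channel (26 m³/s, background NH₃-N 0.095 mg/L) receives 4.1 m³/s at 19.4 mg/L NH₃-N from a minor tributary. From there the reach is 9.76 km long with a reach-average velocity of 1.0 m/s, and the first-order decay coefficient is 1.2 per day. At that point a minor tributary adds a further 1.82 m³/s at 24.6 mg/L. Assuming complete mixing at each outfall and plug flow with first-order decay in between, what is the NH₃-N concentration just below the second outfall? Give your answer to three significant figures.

After mixing, C = (26.00·0.09500 + 4.100·19.40) / 30.10 = 82.01/30.10 = 2.725 mg/L; combined flow 30.10 m³/s.
Travel time t = 9.76·1000 / 1.0 = 9760 s = 2.711 h.
First-order decay: C = 2.725·exp(−k·t) = 2.725·0.8732 = 2.379 mg/L.
Second outfall: C = (30.10·2.379 + 1.820·24.60)/31.92 = 3.646 mg/L.

3.65 mg/L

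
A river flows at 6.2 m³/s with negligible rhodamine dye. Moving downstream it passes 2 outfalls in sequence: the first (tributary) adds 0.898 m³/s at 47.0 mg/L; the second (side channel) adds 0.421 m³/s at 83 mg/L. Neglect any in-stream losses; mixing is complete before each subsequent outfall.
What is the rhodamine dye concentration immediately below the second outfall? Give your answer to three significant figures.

Outfall 1: combined Q = 7.098 m³/s; C = (6.200·0 + 0.8980·47.00)/7.098 = 5.946 mg/L.
Outfall 2: combined Q = 7.519 m³/s; C = (7.098·5.946 + 0.4210·83.00)/7.519 = 10.26 mg/L.

10.3 mg/L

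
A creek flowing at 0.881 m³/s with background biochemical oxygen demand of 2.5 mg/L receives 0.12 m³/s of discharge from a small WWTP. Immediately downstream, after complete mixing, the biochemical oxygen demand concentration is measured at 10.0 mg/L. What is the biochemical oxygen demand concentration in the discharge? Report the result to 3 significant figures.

Mass balance: 0.8810·2.500 + 0.1200·Cₑ = 1.001·10.00
→ Cₑ = (1.001·10.00 − 0.8810·2.500) / 0.1200 = 65.06 mg/L.

65.1 mg/L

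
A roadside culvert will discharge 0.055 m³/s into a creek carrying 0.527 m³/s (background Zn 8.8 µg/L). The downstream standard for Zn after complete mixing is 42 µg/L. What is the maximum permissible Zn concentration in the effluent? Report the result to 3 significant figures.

360 µg/L

At the limit, (Qr·Cr + Qe·Cₑ)/(Qr + Qe) = 42:
Cₑ = (0.5820·42 − 0.5270·8.800) / 0.05500 = 360.1 µg/L.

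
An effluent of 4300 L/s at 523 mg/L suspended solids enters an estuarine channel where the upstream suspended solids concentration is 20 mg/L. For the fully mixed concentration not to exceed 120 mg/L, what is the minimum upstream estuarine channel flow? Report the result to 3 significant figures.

17300 L/s

Set C_mix = 120: (Q·20.00 + 4300·523.0) / (Q + 4300) = 120
→ Q = 4300·(523.0 − 120)/(120 − 20.00) = 17330 L/s.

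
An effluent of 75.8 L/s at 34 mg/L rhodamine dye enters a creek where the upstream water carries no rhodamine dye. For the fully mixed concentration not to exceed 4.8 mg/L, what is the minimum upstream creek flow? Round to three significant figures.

Set C_mix = 4.8: (Q·0 + 75.80·34.00) / (Q + 75.80) = 4.8
→ Q = 75.80·(34.00 − 4.8)/(4.8 − 0) = 461.1 L/s.

461 L/s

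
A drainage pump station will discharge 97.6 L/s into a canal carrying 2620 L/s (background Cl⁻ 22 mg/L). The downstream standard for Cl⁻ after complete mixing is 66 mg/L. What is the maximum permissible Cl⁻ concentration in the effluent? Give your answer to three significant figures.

At the limit, (Qr·Cr + Qe·Cₑ)/(Qr + Qe) = 66:
Cₑ = (2718·66 − 2620·22.00) / 97.60 = 1247 mg/L.

1250 mg/L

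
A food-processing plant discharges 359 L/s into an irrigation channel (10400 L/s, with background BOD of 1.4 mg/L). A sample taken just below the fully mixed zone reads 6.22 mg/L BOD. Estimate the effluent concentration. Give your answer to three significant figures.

146 mg/L

Mass balance: 10400·1.400 + 359.0·Cₑ = 10760·6.220
→ Cₑ = (10760·6.220 − 10400·1.400) / 359.0 = 145.9 mg/L.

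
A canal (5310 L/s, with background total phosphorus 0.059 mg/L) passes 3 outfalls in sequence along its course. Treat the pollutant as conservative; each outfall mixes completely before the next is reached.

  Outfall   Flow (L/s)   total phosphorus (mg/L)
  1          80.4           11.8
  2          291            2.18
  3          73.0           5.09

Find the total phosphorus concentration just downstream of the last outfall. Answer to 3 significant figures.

0.394 mg/L

Below outfall 1: Q → 5390 L/s, C = (5310·0.05900 + 80.40·11.80)/5390 = 0.2341 mg/L.
Below outfall 2: Q → 5681 L/s, C = (5390·0.2341 + 291.0·2.180)/5681 = 0.3338 mg/L.
Below outfall 3: Q → 5754 L/s, C = (5681·0.3338 + 73.00·5.090)/5754 = 0.3941 mg/L.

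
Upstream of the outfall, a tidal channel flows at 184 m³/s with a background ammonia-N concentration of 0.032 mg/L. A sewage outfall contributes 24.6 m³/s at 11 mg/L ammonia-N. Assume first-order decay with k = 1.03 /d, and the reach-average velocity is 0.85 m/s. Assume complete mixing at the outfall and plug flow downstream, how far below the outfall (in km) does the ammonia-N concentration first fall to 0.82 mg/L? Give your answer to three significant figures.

After mixing, C = (184.0·0.03200 + 24.60·11.00) / 208.6 = 276.5/208.6 = 1.325 mg/L.
Set 1.325·exp(−k·t) = 0.82 → t = ln(1.325/0.82)/k = 40280 s = 11.19 h.
Distance = v·t = 0.85·40280 = 34240 m = 34.24 km.

34.2 km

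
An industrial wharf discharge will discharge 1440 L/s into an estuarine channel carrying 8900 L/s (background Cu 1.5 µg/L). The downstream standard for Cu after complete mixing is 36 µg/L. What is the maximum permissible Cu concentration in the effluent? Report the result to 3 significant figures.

249 µg/L

At the limit, (Qr·Cr + Qe·Cₑ)/(Qr + Qe) = 36:
Cₑ = (10340·36 − 8900·1.500) / 1440 = 249.2 µg/L.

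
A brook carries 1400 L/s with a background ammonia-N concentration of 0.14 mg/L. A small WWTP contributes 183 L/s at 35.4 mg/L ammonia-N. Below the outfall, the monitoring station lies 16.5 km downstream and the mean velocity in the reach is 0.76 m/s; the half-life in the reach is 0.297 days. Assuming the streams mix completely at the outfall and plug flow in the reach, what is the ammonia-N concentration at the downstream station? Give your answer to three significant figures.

Conservation of mass: C = (1400·0.1400 + 183.0·35.40) / 1583 = 6674/1583 = 4.216 mg/L.
Travel time t = 16.5·1000 / 0.76 = 21710 s = 6.031 h.
Half-life 0.297 d → k = ln 2 / 0.297 = 2.334 d⁻¹.
Decay over the reach: 4.216·exp(−kt) = 4.216·0.5563 = 2.345 mg/L.

2.35 mg/L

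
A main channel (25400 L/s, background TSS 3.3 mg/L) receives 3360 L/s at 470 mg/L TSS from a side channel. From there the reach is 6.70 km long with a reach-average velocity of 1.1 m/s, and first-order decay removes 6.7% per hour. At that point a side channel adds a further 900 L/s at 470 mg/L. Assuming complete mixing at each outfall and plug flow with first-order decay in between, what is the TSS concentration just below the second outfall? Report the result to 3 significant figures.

Mass balance: C = (25400·3.300 + 3360·470.0) / 28760 = 1663000/28760 = 57.82 mg/L; combined flow 28760 L/s.
Travel time t = 6.70·1000 / 1.1 = 6091 s = 1.692 h.
6.7%/h lost → k = −ln(1 − 0.067) = 0.06935 h⁻¹.
First-order decay: C = 57.82·exp(−k·t) = 57.82·0.8893 = 51.42 mg/L.
Second outfall: C = (28760·51.42 + 900.0·470.0)/29660 = 64.12 mg/L.

64.1 mg/L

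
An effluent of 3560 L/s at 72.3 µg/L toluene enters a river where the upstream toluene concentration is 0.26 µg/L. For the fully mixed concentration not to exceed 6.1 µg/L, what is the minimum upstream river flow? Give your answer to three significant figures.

Set C_mix = 6.1: (Q·0.2600 + 3560·72.30) / (Q + 3560) = 6.1
→ Q = 3560·(72.30 − 6.1)/(6.1 − 0.2600) = 40350 L/s.

40400 L/s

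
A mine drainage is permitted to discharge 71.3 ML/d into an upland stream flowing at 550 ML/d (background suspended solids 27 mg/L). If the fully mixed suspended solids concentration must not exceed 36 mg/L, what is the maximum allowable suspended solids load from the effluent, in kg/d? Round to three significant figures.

Mass balance at the limit: 550.0·27.00 + 71.30·Cₑ = 621.3·36 → Cₑ = 105.4 mg/L.
71.30 ML/d = 0.8252 m³/s. Load = 0.8252 m³/s × 105.4 g/m³ × 86 400 s/d = 7517 kg/d.

7520 kg/d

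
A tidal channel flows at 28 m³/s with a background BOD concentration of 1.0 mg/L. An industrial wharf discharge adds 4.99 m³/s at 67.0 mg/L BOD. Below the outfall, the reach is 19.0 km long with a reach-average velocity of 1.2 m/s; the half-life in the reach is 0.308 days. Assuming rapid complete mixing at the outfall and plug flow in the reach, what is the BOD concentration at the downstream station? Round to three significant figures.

Conservation of mass: C = (28.00·1.000 + 4.990·67.00) / 32.99 = 362.3/32.99 = 10.98 mg/L.
Travel time t = 19.0·1000 / 1.2 = 15830 s = 4.398 h.
Half-life 0.308 d → k = ln 2 / 0.308 = 2.250 d⁻¹.
Decay over the reach: 10.98·exp(−kt) = 10.98·0.6621 = 7.271 mg/L.

7.27 mg/L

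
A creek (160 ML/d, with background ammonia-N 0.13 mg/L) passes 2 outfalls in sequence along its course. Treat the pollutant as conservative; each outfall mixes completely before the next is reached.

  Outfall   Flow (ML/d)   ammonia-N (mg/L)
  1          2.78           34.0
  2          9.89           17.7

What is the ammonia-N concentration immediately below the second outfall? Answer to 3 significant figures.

After outfall 1: Q = 160.0 + 2.780 = 162.8 ML/d; C = (160.0·0.1300 + 2.780·34.00)/162.8 = 0.7084 mg/L.
After outfall 2: Q = 162.8 + 9.890 = 172.7 ML/d; C = (162.8·0.7084 + 9.890·17.70)/172.7 = 1.682 mg/L.

1.68 mg/L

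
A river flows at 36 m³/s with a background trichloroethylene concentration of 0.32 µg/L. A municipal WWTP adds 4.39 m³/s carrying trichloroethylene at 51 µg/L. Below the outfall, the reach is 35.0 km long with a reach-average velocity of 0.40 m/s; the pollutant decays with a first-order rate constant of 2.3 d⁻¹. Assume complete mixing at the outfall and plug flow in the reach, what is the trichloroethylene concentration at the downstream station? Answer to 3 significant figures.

0.567 µg/L

Conservation of mass: C = (36.00·0.3200 + 4.390·51.00) / 40.39 = 235.4/40.39 = 5.828 µg/L.
Travel time t = 35.0·1000 / 0.40 = 87500 s = 24.31 h.
Decay over the reach: 5.828·exp(−kt) = 5.828·0.09737 = 0.5675 µg/L.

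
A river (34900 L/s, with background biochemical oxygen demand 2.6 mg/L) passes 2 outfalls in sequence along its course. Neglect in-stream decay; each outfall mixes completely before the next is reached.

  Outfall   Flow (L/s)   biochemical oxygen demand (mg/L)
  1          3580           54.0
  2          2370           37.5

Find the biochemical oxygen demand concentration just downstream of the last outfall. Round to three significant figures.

After outfall 1: Q = 34900 + 3580 = 38480 L/s; C = (34900·2.600 + 3580·54.00)/38480 = 7.382 mg/L.
After outfall 2: Q = 38480 + 2370 = 40850 L/s; C = (38480·7.382 + 2370·37.50)/40850 = 9.129 mg/L.

9.13 mg/L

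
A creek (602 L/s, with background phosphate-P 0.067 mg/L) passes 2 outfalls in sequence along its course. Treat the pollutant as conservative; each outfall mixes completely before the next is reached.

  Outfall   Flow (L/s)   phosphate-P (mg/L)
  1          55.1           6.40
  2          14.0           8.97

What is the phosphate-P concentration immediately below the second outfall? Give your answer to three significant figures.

Outfall 1: combined Q = 657.1 L/s; C = (602.0·0.06700 + 55.10·6.400)/657.1 = 0.5980 mg/L.
Outfall 2: combined Q = 671.1 L/s; C = (657.1·0.5980 + 14.00·8.970)/671.1 = 0.7727 mg/L.

0.773 mg/L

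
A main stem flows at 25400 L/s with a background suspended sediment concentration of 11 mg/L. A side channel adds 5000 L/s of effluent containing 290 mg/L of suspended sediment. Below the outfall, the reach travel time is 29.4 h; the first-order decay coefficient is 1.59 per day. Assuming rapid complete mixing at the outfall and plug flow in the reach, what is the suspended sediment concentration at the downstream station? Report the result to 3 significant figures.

After mixing, C = (25400·11.00 + 5000·290.0) / 30400 = 1729000/30400 = 56.89 mg/L.
Applying C = C₀e^(−kt): 56.89 × 0.1426 = 8.112 mg/L.

8.11 mg/L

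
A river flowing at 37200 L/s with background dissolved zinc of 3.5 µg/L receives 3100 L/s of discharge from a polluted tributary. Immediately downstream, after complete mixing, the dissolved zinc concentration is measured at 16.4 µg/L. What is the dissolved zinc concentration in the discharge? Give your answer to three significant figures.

171 µg/L

Mass balance: 37200·3.500 + 3100·Cₑ = 40300·16.40
→ Cₑ = (40300·16.40 − 37200·3.500) / 3100 = 171.2 µg/L.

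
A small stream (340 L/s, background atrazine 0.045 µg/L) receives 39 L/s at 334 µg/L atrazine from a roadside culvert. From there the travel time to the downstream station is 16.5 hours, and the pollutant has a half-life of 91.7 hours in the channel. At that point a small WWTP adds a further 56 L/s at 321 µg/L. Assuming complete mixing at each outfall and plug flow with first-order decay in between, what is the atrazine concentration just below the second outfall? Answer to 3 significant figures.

67.8 µg/L

Mixed concentration C = ΣQC/ΣQ = (340.0·0.04500 + 39.00·334.0) / 379.0 = 13040/379.0 = 34.41 µg/L; combined flow 379.0 L/s.
Half-life 91.7 h → k = ln 2 / 91.7 = 0.007559 h⁻¹ = 0.1814 d⁻¹.
After decay, C = 34.41 × e^(−kt) = 34.41 × 0.8827 = 30.37 µg/L.
Second outfall: C = (379.0·30.37 + 56.00·321.0)/435.0 = 67.79 µg/L.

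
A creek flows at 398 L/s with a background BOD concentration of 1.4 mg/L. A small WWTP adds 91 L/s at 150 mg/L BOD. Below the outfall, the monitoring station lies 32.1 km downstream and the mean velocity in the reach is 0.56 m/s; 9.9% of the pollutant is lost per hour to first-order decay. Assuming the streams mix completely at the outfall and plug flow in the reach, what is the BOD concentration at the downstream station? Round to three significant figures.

Mixed concentration C = ΣQC/ΣQ = (398.0·1.400 + 91.00·150.0) / 489.0 = 14210/489.0 = 29.05 mg/L.
Travel time t = 32.1·1000 / 0.56 = 57320 s = 15.92 h.
9.9%/h lost → k = −ln(1 − 0.099) = 0.1043 h⁻¹.
Applying C = C₀e^(−kt): 29.05 × 0.1902 = 5.525 mg/L.

5.52 mg/L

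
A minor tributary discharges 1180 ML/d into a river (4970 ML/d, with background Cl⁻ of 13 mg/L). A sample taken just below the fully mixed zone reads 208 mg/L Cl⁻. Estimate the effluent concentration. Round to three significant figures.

1030 mg/L

Mass balance: 4970·13.00 + 1180·Cₑ = 6150·208.0
→ Cₑ = (6150·208.0 − 4970·13.00) / 1180 = 1029 mg/L.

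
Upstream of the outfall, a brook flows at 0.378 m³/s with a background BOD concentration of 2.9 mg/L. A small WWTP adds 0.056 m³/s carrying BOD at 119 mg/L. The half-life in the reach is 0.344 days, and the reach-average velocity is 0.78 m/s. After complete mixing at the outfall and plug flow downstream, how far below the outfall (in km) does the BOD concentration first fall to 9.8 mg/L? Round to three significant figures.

Mixed concentration C = ΣQC/ΣQ = (0.3780·2.900 + 0.05600·119.0) / 0.4340 = 7.760/0.4340 = 17.88 mg/L.
Half-life 0.344 d → k = ln 2 / 0.344 = 2.015 d⁻¹.
Set 17.88·exp(−k·t) = 9.8 → t = ln(17.88/9.8)/k = 25780 s = 7.162 h.
Distance = v·t = 0.78·25780 = 20110 m = 20.11 km.

20.1 km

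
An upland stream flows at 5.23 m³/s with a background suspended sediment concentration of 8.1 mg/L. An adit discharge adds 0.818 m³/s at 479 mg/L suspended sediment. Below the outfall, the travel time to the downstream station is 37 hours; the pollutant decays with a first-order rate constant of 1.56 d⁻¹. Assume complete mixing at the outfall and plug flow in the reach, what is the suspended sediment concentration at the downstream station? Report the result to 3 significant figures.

6.48 mg/L

Conservation of mass: C = (5.230·8.100 + 0.8180·479.0) / 6.048 = 434.2/6.048 = 71.79 mg/L.
Decay over the reach: 71.79·exp(−kt) = 71.79·0.09027 = 6.480 mg/L.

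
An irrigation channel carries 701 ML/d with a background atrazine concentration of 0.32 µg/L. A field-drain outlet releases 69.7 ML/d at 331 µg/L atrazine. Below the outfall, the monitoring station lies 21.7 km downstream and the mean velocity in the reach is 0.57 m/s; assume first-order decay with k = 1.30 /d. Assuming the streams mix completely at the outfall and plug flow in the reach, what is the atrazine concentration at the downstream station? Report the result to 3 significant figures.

17.0 µg/L

Conservation of mass: C = (701.0·0.3200 + 69.70·331.0) / 770.7 = 23300/770.7 = 30.23 µg/L.
Travel time t = 21.7·1000 / 0.57 = 38070 s = 10.58 h.
After decay, C = 30.23 × e^(−kt) = 30.23 × 0.5639 = 17.05 µg/L.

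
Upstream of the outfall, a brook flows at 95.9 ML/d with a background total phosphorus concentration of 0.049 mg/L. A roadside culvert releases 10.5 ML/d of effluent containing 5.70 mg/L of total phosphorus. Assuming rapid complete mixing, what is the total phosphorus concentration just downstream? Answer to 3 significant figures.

0.607 mg/L

Flow-weighted average: C = (95.90·0.04900 + 10.50·5.700) / 106.4 = 64.55/106.4 = 0.6067 mg/L.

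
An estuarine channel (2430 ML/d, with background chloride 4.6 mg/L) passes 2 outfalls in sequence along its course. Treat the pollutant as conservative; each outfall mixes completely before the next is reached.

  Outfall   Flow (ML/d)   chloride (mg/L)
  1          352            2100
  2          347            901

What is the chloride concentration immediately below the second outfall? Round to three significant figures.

Outfall 1: combined Q = 2782 ML/d; C = (2430·4.600 + 352.0·2100)/2782 = 269.7 mg/L.
Outfall 2: combined Q = 3129 ML/d; C = (2782·269.7 + 347.0·901.0)/3129 = 339.7 mg/L.

340 mg/L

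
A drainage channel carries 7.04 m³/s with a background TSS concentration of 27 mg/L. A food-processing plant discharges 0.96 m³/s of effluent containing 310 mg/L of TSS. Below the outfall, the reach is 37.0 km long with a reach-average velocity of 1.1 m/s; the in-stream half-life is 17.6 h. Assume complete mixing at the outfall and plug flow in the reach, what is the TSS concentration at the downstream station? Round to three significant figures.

Mass balance: C = (7.040·27.00 + 0.9600·310.0) / 8.000 = 487.7/8.000 = 60.96 mg/L.
Travel time t = 37.0·1000 / 1.1 = 33640 s = 9.343 h.
Half-life 17.6 h → k = ln 2 / 17.6 = 0.03938 h⁻¹ = 0.9452 d⁻¹.
First-order decay: C = 60.96·exp(−k·t) = 60.96·0.6921 = 42.19 mg/L.

42.2 mg/L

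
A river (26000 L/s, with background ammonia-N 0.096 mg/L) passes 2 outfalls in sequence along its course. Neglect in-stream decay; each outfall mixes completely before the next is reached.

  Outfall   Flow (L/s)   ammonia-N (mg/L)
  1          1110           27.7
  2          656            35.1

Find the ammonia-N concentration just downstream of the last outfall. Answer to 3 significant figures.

Outfall 1: combined Q = 27110 L/s; C = (26000·0.09600 + 1110·27.70)/27110 = 1.226 mg/L.
Outfall 2: combined Q = 27770 L/s; C = (27110·1.226 + 656.0·35.10)/27770 = 2.027 mg/L.

2.03 mg/L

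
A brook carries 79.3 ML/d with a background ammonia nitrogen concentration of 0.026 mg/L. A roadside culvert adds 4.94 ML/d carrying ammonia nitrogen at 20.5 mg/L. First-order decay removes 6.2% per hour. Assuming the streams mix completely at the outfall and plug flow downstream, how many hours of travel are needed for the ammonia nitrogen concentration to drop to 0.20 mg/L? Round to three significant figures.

28.3 h

Conservation of mass: C = (79.30·0.02600 + 4.940·20.50) / 84.24 = 103.3/84.24 = 1.227 mg/L.
6.2%/h lost → k = −ln(1 − 0.062) = 0.06401 h⁻¹.
1.227·exp(−k·t) = 0.20 → t = ln(1.227/0.20)/k = 102000 s = 28.34 h.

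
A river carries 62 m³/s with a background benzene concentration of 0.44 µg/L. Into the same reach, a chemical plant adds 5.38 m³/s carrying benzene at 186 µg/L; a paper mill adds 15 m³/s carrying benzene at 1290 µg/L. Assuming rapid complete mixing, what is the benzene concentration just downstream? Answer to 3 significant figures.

247 µg/L

Mixed concentration C = ΣQC/ΣQ = (62.00·0.4400 + 5.380·186.0 + 15.00·1290) / 82.38 = 20380/82.38 = 247.4 µg/L.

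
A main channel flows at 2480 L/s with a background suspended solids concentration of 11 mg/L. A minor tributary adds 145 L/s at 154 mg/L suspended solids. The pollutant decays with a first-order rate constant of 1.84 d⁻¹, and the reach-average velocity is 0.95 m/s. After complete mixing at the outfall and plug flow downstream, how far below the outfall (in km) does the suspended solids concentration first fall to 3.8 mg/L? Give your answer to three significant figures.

After mixing, C = (2480·11.00 + 145.0·154.0) / 2625 = 49610/2625 = 18.90 mg/L.
Set 18.90·exp(−k·t) = 3.8 → t = ln(18.90/3.8)/k = 75320 s = 20.92 h.
Distance = v·t = 0.95·75320 = 71560 m = 71.56 km.

71.6 km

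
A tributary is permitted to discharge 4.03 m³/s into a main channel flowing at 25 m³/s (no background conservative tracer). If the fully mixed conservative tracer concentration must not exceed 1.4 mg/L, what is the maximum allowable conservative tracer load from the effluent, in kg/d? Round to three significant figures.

3510 kg/d

Mass balance at the limit: 25.00·0 + 4.030·Cₑ = 29.03·1.4 → Cₑ = 10.08 mg/L.
Load = 4.030 m³/s × 10.08 g/m³ × 86 400 s/d = 3511 kg/d.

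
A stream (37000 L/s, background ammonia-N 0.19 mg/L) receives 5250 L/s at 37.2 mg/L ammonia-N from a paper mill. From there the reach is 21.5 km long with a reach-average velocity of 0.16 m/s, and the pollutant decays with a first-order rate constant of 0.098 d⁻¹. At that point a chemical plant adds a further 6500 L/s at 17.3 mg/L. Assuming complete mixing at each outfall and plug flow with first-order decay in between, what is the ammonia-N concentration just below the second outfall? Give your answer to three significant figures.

5.87 mg/L

After mixing, C = (37000·0.1900 + 5250·37.20) / 42250 = 202300/42250 = 4.789 mg/L; combined flow 42250 L/s.
Travel time t = 21.5·1000 / 0.16 = 134400 s = 37.33 h.
Applying C = C₀e^(−kt): 4.789 × 0.8586 = 4.112 mg/L.
Second outfall: C = (42250·4.112 + 6500·17.30)/48750 = 5.870 mg/L.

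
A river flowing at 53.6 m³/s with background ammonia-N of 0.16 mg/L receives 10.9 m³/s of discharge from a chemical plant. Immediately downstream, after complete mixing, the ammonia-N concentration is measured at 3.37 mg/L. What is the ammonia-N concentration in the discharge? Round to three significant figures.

Mass balance: 53.60·0.1600 + 10.90·Cₑ = 64.50·3.370
→ Cₑ = (64.50·3.370 − 53.60·0.1600) / 10.90 = 19.15 mg/L.

19.2 mg/L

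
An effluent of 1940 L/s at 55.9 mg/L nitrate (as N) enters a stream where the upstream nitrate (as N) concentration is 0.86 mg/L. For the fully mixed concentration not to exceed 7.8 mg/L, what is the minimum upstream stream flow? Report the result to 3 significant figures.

13400 L/s

Set C_mix = 7.8: (Q·0.8600 + 1940·55.90) / (Q + 1940) = 7.8
→ Q = 1940·(55.90 − 7.8)/(7.8 − 0.8600) = 13450 L/s.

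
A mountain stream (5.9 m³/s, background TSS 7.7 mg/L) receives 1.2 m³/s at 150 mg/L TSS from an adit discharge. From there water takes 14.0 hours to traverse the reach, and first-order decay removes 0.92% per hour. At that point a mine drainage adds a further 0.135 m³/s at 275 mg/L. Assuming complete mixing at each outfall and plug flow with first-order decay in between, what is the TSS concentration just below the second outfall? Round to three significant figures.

32.5 mg/L

Mixed concentration C = ΣQC/ΣQ = (5.900·7.700 + 1.200·150.0) / 7.100 = 225.4/7.100 = 31.75 mg/L; combined flow 7.100 m³/s.
0.92%/h lost → k = −ln(1 − 0.0092) = 0.009243 h⁻¹.
Applying C = C₀e^(−kt): 31.75 × 0.8786 = 27.90 mg/L.
At the second outfall, C = (7.100·27.90 + 0.1350·275.0) / (7.100 + 0.1350) = 32.51 mg/L.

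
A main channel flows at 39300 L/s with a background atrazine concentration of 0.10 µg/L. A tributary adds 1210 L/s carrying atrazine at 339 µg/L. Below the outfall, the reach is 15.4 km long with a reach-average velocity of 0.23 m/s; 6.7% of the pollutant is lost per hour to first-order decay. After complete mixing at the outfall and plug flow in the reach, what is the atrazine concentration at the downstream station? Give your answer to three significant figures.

2.81 µg/L

Mass balance: C = (39300·0.1000 + 1210·339.0) / 40510 = 414100/40510 = 10.22 µg/L.
Travel time t = 15.4·1000 / 0.23 = 66960 s = 18.60 h.
6.7%/h lost → k = −ln(1 − 0.067) = 0.06935 h⁻¹.
First-order decay: C = 10.22·exp(−k·t) = 10.22·0.2753 = 2.814 µg/L.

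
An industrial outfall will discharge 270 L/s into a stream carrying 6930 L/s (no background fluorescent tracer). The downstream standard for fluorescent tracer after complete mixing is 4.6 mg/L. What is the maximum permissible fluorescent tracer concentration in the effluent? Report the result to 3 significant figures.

At the limit, (Qr·Cr + Qe·Cₑ)/(Qr + Qe) = 4.6:
Cₑ = (7200·4.6 − 6930·0) / 270.0 = 122.7 mg/L.

123 mg/L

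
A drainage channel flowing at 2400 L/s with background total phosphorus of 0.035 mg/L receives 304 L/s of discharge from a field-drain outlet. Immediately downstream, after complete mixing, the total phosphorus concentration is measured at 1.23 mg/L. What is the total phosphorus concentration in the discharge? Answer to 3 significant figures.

Mass balance: 2400·0.03500 + 304.0·Cₑ = 2704·1.230
→ Cₑ = (2704·1.230 − 2400·0.03500) / 304.0 = 10.66 mg/L.

10.7 mg/L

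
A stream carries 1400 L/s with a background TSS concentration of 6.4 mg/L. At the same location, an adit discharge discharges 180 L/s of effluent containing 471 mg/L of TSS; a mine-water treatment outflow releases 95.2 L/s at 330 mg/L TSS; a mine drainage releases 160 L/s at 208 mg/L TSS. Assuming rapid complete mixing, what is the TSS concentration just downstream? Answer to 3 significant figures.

86.3 mg/L

Mixed concentration C = ΣQC/ΣQ = (1400·6.400 + 180.0·471.0 + 95.20·330.0 + 160.0·208.0) / 1835 = 158400/1835 = 86.33 mg/L.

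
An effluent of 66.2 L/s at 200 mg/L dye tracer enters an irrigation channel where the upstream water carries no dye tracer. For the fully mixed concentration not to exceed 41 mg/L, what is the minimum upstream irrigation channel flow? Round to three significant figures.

Set C_mix = 41: (Q·0 + 66.20·200.0) / (Q + 66.20) = 41
→ Q = 66.20·(200.0 − 41)/(41 − 0) = 256.7 L/s.

257 L/s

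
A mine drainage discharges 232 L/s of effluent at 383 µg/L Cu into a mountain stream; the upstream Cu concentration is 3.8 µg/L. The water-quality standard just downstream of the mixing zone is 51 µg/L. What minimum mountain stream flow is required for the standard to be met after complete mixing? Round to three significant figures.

Set C_mix = 51: (Q·3.800 + 232.0·383.0) / (Q + 232.0) = 51
→ Q = 232.0·(383.0 − 51)/(51 − 3.800) = 1632 L/s.

1630 L/s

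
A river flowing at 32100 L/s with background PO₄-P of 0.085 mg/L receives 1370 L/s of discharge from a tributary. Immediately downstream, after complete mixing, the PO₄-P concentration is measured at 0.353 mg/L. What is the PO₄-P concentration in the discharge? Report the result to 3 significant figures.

6.63 mg/L

Mass balance: 32100·0.08500 + 1370·Cₑ = 33470·0.3530
→ Cₑ = (33470·0.3530 − 32100·0.08500) / 1370 = 6.632 mg/L.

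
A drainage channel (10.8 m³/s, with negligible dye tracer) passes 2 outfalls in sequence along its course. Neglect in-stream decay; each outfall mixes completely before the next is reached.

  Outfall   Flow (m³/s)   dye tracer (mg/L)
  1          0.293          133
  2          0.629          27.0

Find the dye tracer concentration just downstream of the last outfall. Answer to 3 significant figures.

4.77 mg/L

Below outfall 1: Q → 11.09 m³/s, C = (10.80·0 + 0.2930·133.0)/11.09 = 3.513 mg/L.
Below outfall 2: Q → 11.72 m³/s, C = (11.09·3.513 + 0.6290·27.00)/11.72 = 4.773 mg/L.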